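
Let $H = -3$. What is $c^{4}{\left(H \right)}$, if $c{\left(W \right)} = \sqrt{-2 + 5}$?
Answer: $9$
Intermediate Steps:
$c{\left(W \right)} = \sqrt{3}$
$c^{4}{\left(H \right)} = \left(\sqrt{3}\right)^{4} = 9$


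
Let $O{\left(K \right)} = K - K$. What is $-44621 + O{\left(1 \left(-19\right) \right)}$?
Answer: $-44621$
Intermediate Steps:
$O{\left(K \right)} = 0$
$-44621 + O{\left(1 \left(-19\right) \right)} = -44621 + 0 = -44621$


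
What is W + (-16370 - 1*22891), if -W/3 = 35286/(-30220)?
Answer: -593180781/15110 ≈ -39258.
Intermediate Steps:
W = 52929/15110 (W = -105858/(-30220) = -105858*(-1)/30220 = -3*(-17643/15110) = 52929/15110 ≈ 3.5029)
W + (-16370 - 1*22891) = 52929/15110 + (-16370 - 1*22891) = 52929/15110 + (-16370 - 22891) = 52929/15110 - 39261 = -593180781/15110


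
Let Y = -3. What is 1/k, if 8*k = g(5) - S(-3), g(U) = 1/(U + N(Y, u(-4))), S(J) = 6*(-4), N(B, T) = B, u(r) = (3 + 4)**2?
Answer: 16/49 ≈ 0.32653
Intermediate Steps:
u(r) = 49 (u(r) = 7**2 = 49)
S(J) = -24
g(U) = 1/(-3 + U) (g(U) = 1/(U - 3) = 1/(-3 + U))
k = 49/16 (k = (1/(-3 + 5) - 1*(-24))/8 = (1/2 + 24)/8 = (1/8)*(49/2) = 49/16 ≈ 3.0625)
1/k = 1/(49/16) = 16/49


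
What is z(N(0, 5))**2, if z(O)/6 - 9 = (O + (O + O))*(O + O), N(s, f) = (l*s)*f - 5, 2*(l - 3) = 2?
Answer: 910116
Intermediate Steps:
l = 4 (l = 3 + (1/2)*2 = 3 + 1 = 4)
N(s, f) = -5 + 4*f*s (N(s, f) = (4*s)*f - 5 = 4*f*s - 5 = -5 + 4*f*s)
z(O) = 54 + 36*O**2 (z(O) = 54 + 6*((O + (O + O))*(O + O)) = 54 + 6*((O + 2*O)*(2*O)) = 54 + 6*((3*O)*(2*O)) = 54 + 6*(6*O**2) = 54 + 36*O**2)
z(N(0, 5))**2 = (54 + 36*(-5 + 4*5*0)**2)**2 = (54 + 36*(-5 + 0)**2)**2 = (54 + 36*(-5)**2)**2 = (54 + 36*25)**2 = (54 + 900)**2 = 954**2 = 910116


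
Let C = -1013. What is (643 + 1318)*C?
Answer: -1986493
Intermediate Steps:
(643 + 1318)*C = (643 + 1318)*(-1013) = 1961*(-1013) = -1986493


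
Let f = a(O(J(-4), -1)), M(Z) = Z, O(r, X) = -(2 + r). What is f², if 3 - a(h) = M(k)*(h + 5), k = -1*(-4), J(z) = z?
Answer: 625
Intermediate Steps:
k = 4
O(r, X) = -2 - r
a(h) = -17 - 4*h (a(h) = 3 - 4*(h + 5) = 3 - 4*(5 + h) = 3 - (20 + 4*h) = 3 + (-20 - 4*h) = -17 - 4*h)
f = -25 (f = -17 - 4*(-2 - 1*(-4)) = -17 - 4*(-2 + 4) = -17 - 4*2 = -17 - 8 = -25)
f² = (-25)² = 625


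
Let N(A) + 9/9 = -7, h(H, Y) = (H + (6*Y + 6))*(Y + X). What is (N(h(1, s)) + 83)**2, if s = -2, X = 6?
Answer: 5625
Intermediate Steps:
h(H, Y) = (6 + Y)*(6 + H + 6*Y) (h(H, Y) = (H + (6*Y + 6))*(Y + 6) = (H + (6 + 6*Y))*(6 + Y) = (6 + H + 6*Y)*(6 + Y) = (6 + Y)*(6 + H + 6*Y))
N(A) = -8 (N(A) = -1 - 7 = -8)
(N(h(1, s)) + 83)**2 = (-8 + 83)**2 = 75**2 = 5625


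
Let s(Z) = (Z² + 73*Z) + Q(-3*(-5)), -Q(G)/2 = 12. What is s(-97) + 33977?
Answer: 36281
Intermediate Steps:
Q(G) = -24 (Q(G) = -2*12 = -24)
s(Z) = -24 + Z² + 73*Z (s(Z) = (Z² + 73*Z) - 24 = -24 + Z² + 73*Z)
s(-97) + 33977 = (-24 + (-97)² + 73*(-97)) + 33977 = (-24 + 9409 - 7081) + 33977 = 2304 + 33977 = 36281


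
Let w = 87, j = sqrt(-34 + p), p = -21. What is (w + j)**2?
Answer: (87 + I*sqrt(55))**2 ≈ 7514.0 + 1290.4*I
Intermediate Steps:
j = I*sqrt(55) (j = sqrt(-34 - 21) = sqrt(-55) = I*sqrt(55) ≈ 7.4162*I)
(w + j)**2 = (87 + I*sqrt(55))**2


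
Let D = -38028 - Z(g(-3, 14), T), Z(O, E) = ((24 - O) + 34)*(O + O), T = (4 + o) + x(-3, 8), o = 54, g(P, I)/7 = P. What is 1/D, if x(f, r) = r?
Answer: -1/34710 ≈ -2.8810e-5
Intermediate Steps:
g(P, I) = 7*P
T = 66 (T = (4 + 54) + 8 = 58 + 8 = 66)
Z(O, E) = 2*O*(58 - O) (Z(O, E) = (58 - O)*(2*O) = 2*O*(58 - O))
D = -34710 (D = -38028 - 2*7*(-3)*(58 - 7*(-3)) = -38028 - 2*(-21)*(58 - 1*(-21)) = -38028 - 2*(-21)*(58 + 21) = -38028 - 2*(-21)*79 = -38028 - 1*(-3318) = -38028 + 3318 = -34710)
1/D = 1/(-34710) = -1/34710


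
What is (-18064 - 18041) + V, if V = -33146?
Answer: -69251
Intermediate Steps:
(-18064 - 18041) + V = (-18064 - 18041) - 33146 = -36105 - 33146 = -69251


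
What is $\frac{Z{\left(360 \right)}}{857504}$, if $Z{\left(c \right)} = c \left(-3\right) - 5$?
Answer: $- \frac{1085}{857504} \approx -0.0012653$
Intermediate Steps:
$Z{\left(c \right)} = -5 - 3 c$ ($Z{\left(c \right)} = - 3 c - 5 = -5 - 3 c$)
$\frac{Z{\left(360 \right)}}{857504} = \frac{-5 - 1080}{857504} = \left(-5 - 1080\right) \frac{1}{857504} = \left(-1085\right) \frac{1}{857504} = - \frac{1085}{857504}$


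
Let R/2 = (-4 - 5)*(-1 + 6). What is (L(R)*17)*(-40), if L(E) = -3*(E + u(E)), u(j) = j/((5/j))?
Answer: 3121200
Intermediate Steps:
R = -90 (R = 2*((-4 - 5)*(-1 + 6)) = 2*(-9*5) = 2*(-45) = -90)
u(j) = j²/5 (u(j) = j*(j/5) = j²/5)
L(E) = -3*E - 3*E²/5 (L(E) = -3*(E + E²/5) = -3*E - 3*E²/5)
(L(R)*17)*(-40) = (((⅗)*(-90)*(-5 - 1*(-90)))*17)*(-40) = (((⅗)*(-90)*(-5 + 90))*17)*(-40) = (((⅗)*(-90)*85)*17)*(-40) = -4590*17*(-40) = -78030*(-40) = 3121200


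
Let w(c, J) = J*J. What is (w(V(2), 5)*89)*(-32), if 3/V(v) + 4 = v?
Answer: -71200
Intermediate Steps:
V(v) = 3/(-4 + v)
w(c, J) = J²
(w(V(2), 5)*89)*(-32) = (5²*89)*(-32) = (25*89)*(-32) = 2225*(-32) = -71200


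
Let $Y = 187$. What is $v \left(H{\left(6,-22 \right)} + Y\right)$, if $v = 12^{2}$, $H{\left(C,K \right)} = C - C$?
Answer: $26928$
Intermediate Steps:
$H{\left(C,K \right)} = 0$
$v = 144$
$v \left(H{\left(6,-22 \right)} + Y\right) = 144 \left(0 + 187\right) = 144 \cdot 187 = 26928$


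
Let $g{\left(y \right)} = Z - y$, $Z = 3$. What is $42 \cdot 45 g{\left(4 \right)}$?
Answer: $-1890$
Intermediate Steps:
$g{\left(y \right)} = 3 - y$
$42 \cdot 45 g{\left(4 \right)} = 42 \cdot 45 \left(3 - 4\right) = 1890 \left(3 - 4\right) = 1890 \left(-1\right) = -1890$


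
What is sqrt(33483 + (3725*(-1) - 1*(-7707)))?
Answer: sqrt(37465) ≈ 193.56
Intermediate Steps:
sqrt(33483 + (3725*(-1) - 1*(-7707))) = sqrt(33483 + (-3725 + 7707)) = sqrt(33483 + 3982) = sqrt(37465)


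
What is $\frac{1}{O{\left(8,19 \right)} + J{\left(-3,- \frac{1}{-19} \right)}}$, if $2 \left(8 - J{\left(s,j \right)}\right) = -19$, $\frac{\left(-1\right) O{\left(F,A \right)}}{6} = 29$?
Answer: $- \frac{2}{313} \approx -0.0063898$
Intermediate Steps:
$O{\left(F,A \right)} = -174$ ($O{\left(F,A \right)} = \left(-6\right) 29 = -174$)
$J{\left(s,j \right)} = \frac{35}{2}$ ($J{\left(s,j \right)} = 8 - - \frac{19}{2} = 8 + \frac{19}{2} = \frac{35}{2}$)
$\frac{1}{O{\left(8,19 \right)} + J{\left(-3,- \frac{1}{-19} \right)}} = \frac{1}{-174 + \frac{35}{2}} = \frac{1}{- \frac{313}{2}} = - \frac{2}{313}$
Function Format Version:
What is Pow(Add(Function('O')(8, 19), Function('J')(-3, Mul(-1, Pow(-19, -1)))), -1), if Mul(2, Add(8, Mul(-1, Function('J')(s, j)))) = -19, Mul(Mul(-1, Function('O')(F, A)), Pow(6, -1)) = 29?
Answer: Rational(-2, 313) ≈ -0.0063898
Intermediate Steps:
Function('O')(F, A) = -174 (Function('O')(F, A) = Mul(-6, 29) = -174)
Function('J')(s, j) = Rational(35, 2) (Function('J')(s, j) = Add(8, Mul(Rational(-1, 2), -19)) = Add(8, Rational(19, 2)) = Rational(35, 2))
Pow(Add(Function('O')(8, 19), Function('J')(-3, Mul(-1, Pow(-19, -1)))), -1) = Pow(Add(-174, Rational(35, 2)), -1) = Pow(Rational(-313, 2), -1) = Rational(-2, 313)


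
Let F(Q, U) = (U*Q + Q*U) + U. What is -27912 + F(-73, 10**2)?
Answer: -42412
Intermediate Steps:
F(Q, U) = U + 2*Q*U (F(Q, U) = (Q*U + Q*U) + U = 2*Q*U + U = U + 2*Q*U)
-27912 + F(-73, 10**2) = -27912 + 10**2*(1 + 2*(-73)) = -27912 + 100*(1 - 146) = -27912 + 100*(-145) = -27912 - 14500 = -42412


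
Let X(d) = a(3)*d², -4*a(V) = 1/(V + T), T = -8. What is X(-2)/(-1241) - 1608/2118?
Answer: -1663293/2190365 ≈ -0.75937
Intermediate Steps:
a(V) = -1/(4*(-8 + V)) (a(V) = -1/(4*(V - 8)) = -1/(4*(-8 + V)))
X(d) = d²/20 (X(d) = (-1/(-32 + 4*3))*d² = (-1/(-32 + 12))*d² = (-1/(-20))*d² = (-1*(-1/20))*d² = d²/20)
X(-2)/(-1241) - 1608/2118 = ((1/20)*(-2)²)/(-1241) - 1608/2118 = ((1/20)*4)*(-1/1241) - 1608*1/2118 = (⅕)*(-1/1241) - 268/353 = -1/6205 - 268/353 = -1663293/2190365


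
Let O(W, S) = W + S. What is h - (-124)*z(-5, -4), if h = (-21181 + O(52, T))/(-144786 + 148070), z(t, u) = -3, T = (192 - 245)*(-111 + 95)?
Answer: -1241929/3284 ≈ -378.18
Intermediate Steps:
T = 848 (T = -53*(-16) = 848)
O(W, S) = S + W
h = -20281/3284 (h = (-21181 + (848 + 52))/(-144786 + 148070) = (-21181 + 900)/3284 = -20281*1/3284 = -20281/3284 ≈ -6.1757)
h - (-124)*z(-5, -4) = -20281/3284 - (-124)*(-3) = -20281/3284 - 1*372 = -20281/3284 - 372 = -1241929/3284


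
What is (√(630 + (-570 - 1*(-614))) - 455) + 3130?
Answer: 2675 + √674 ≈ 2701.0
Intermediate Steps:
(√(630 + (-570 - 1*(-614))) - 455) + 3130 = (√(630 + (-570 + 614)) - 455) + 3130 = (√(630 + 44) - 455) + 3130 = (√674 - 455) + 3130 = (-455 + √674) + 3130 = 2675 + √674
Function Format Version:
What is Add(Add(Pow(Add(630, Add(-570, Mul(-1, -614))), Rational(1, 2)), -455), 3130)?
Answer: Add(2675, Pow(674, Rational(1, 2))) ≈ 2701.0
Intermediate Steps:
Add(Add(Pow(Add(630, Add(-570, Mul(-1, -614))), Rational(1, 2)), -455), 3130) = Add(Add(Pow(Add(630, Add(-570, 614)), Rational(1, 2)), -455), 3130) = Add(Add(Pow(Add(630, 44), Rational(1, 2)), -455), 3130) = Add(Add(Pow(674, Rational(1, 2)), -455), 3130) = Add(Add(-455, Pow(674, Rational(1, 2))), 3130) = Add(2675, Pow(674, Rational(1, 2)))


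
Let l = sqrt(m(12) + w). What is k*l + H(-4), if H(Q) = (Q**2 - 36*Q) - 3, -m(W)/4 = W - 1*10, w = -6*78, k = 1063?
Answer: 157 + 2126*I*sqrt(119) ≈ 157.0 + 23192.0*I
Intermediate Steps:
w = -468
m(W) = 40 - 4*W (m(W) = -4*(W - 1*10) = -4*(W - 10) = -4*(-10 + W) = 40 - 4*W)
l = 2*I*sqrt(119) (l = sqrt((40 - 4*12) - 468) = sqrt((40 - 48) - 468) = sqrt(-8 - 468) = sqrt(-476) = 2*I*sqrt(119) ≈ 21.817*I)
H(Q) = -3 + Q**2 - 36*Q
k*l + H(-4) = 1063*(2*I*sqrt(119)) + (-3 + (-4)**2 - 36*(-4)) = 2126*I*sqrt(119) + (-3 + 16 + 144) = 2126*I*sqrt(119) + 157 = 157 + 2126*I*sqrt(119)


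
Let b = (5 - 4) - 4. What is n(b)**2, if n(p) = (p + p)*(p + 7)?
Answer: 576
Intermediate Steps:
b = -3 (b = 1 - 4 = -3)
n(p) = 2*p*(7 + p) (n(p) = (2*p)*(7 + p) = 2*p*(7 + p))
n(b)**2 = (2*(-3)*(7 - 3))**2 = (2*(-3)*4)**2 = (-24)**2 = 576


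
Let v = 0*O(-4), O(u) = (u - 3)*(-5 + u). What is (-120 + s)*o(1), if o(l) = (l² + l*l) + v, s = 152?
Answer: 64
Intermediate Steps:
O(u) = (-5 + u)*(-3 + u) (O(u) = (-3 + u)*(-5 + u) = (-5 + u)*(-3 + u))
v = 0 (v = 0*(15 + (-4)² - 8*(-4)) = 0*(15 + 16 + 32) = 0*63 = 0)
o(l) = 2*l² (o(l) = (l² + l*l) + 0 = (l² + l²) + 0 = 2*l² + 0 = 2*l²)
(-120 + s)*o(1) = (-120 + 152)*(2*1²) = 32*(2*1) = 32*2 = 64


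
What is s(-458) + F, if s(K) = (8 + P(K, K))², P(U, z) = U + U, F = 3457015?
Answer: 4281479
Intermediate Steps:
P(U, z) = 2*U
s(K) = (8 + 2*K)²
s(-458) + F = 4*(4 - 458)² + 3457015 = 4*(-454)² + 3457015 = 4*206116 + 3457015 = 824464 + 3457015 = 4281479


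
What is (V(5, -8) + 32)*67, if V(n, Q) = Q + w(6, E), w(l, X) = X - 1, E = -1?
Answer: 1474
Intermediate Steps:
w(l, X) = -1 + X
V(n, Q) = -2 + Q (V(n, Q) = Q + (-1 - 1) = Q - 2 = -2 + Q)
(V(5, -8) + 32)*67 = ((-2 - 8) + 32)*67 = (-10 + 32)*67 = 22*67 = 1474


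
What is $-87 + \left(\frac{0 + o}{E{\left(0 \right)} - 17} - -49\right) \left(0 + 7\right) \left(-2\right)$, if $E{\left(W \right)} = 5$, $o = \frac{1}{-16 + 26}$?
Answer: $- \frac{46373}{60} \approx -772.88$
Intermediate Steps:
$o = \frac{1}{10} \approx 0.1$
$-87 + \left(\frac{0 + o}{E{\left(0 \right)} - 17} - -49\right) \left(0 + 7\right) \left(-2\right) = -87 + \left(\frac{0 + \frac{1}{10}}{5 - 17} - -49\right) \left(0 + 7\right) \left(-2\right) = -87 + \left(\frac{1}{10 \left(-12\right)} + 49\right) 7 \left(-2\right) = -87 + \left(\frac{1}{10} \left(- \frac{1}{12}\right) + 49\right) \left(-14\right) = -87 + \left(- \frac{1}{120} + 49\right) \left(-14\right) = -87 + \frac{5879}{120} \left(-14\right) = -87 - \frac{41153}{60} = - \frac{46373}{60}$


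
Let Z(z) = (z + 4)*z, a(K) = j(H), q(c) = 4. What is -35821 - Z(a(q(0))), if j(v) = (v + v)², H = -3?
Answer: -37261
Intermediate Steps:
j(v) = 4*v² (j(v) = (2*v)² = 4*v²)
a(K) = 36 (a(K) = 4*(-3)² = 4*9 = 36)
Z(z) = z*(4 + z) (Z(z) = (4 + z)*z = z*(4 + z))
-35821 - Z(a(q(0))) = -35821 - 36*(4 + 36) = -35821 - 36*40 = -35821 - 1*1440 = -35821 - 1440 = -37261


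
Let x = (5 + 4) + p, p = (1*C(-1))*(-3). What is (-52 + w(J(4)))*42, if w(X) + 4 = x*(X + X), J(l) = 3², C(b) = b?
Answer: 6720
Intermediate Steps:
J(l) = 9
p = 3 (p = (1*(-1))*(-3) = -1*(-3) = 3)
x = 12 (x = (5 + 4) + 3 = 9 + 3 = 12)
w(X) = -4 + 24*X (w(X) = -4 + 12*(X + X) = -4 + 12*(2*X) = -4 + 24*X)
(-52 + w(J(4)))*42 = (-52 + (-4 + 24*9))*42 = (-52 + (-4 + 216))*42 = (-52 + 212)*42 = 160*42 = 6720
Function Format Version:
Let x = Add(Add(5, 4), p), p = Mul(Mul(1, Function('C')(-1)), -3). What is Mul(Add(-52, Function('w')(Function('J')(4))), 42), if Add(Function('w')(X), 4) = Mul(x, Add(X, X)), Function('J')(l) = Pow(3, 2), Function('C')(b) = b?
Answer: 6720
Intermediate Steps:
Function('J')(l) = 9
p = 3 (p = Mul(Mul(1, -1), -3) = Mul(-1, -3) = 3)
x = 12 (x = Add(Add(5, 4), 3) = Add(9, 3) = 12)
Function('w')(X) = Add(-4, Mul(24, X)) (Function('w')(X) = Add(-4, Mul(12, Add(X, X))) = Add(-4, Mul(12, Mul(2, X))) = Add(-4, Mul(24, X)))
Mul(Add(-52, Function('w')(Function('J')(4))), 42) = Mul(Add(-52, Add(-4, Mul(24, 9))), 42) = Mul(Add(-52, Add(-4, 216)), 42) = Mul(Add(-52, 212), 42) = Mul(160, 42) = 6720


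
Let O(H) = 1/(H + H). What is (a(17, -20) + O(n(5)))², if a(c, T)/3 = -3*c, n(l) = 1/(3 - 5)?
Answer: 23716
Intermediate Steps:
n(l) = -½ (n(l) = 1/(-2) = -½)
O(H) = 1/(2*H)
a(c, T) = -9*c (a(c, T) = 3*(-3*c) = -9*c)
(a(17, -20) + O(n(5)))² = (-9*17 + 1/(2*(-½)))² = (-153 + (½)*(-2))² = (-153 - 1)² = (-154)² = 23716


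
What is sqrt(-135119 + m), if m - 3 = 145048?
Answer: 2*sqrt(2483) ≈ 99.659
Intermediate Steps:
m = 145051 (m = 3 + 145048 = 145051)
sqrt(-135119 + m) = sqrt(-135119 + 145051) = sqrt(9932) = 2*sqrt(2483)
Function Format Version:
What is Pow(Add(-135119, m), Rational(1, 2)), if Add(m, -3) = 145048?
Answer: Mul(2, Pow(2483, Rational(1, 2))) ≈ 99.659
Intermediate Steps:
m = 145051 (m = Add(3, 145048) = 145051)
Pow(Add(-135119, m), Rational(1, 2)) = Pow(Add(-135119, 145051), Rational(1, 2)) = Pow(9932, Rational(1, 2)) = Mul(2, Pow(2483, Rational(1, 2)))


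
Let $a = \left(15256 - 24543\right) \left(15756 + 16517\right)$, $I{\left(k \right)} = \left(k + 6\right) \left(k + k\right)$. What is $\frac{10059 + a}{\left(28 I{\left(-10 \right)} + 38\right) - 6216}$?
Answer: $\frac{149854646}{1969} \approx 76107.0$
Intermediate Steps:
$I{\left(k \right)} = 2 k \left(6 + k\right)$ ($I{\left(k \right)} = \left(6 + k\right) 2 k = 2 k \left(6 + k\right)$)
$a = -299719351$ ($a = \left(-9287\right) 32273 = -299719351$)
$\frac{10059 + a}{\left(28 I{\left(-10 \right)} + 38\right) - 6216} = \frac{10059 - 299719351}{\left(28 \cdot 2 \left(-10\right) \left(6 - 10\right) + 38\right) - 6216} = - \frac{299709292}{\left(28 \cdot 2 \left(-10\right) \left(-4\right) + 38\right) - 6216} = - \frac{299709292}{\left(28 \cdot 80 + 38\right) - 6216} = - \frac{299709292}{\left(2240 + 38\right) - 6216} = - \frac{299709292}{2278 - 6216} = - \frac{299709292}{-3938} = \left(-299709292\right) \left(- \frac{1}{3938}\right) = \frac{149854646}{1969}$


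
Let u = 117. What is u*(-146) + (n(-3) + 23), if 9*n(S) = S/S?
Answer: -153530/9 ≈ -17059.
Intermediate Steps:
n(S) = ⅑ (n(S) = (S/S)/9 = (⅑)*1 = ⅑)
u*(-146) + (n(-3) + 23) = 117*(-146) + (⅑ + 23) = -17082 + 208/9 = -153530/9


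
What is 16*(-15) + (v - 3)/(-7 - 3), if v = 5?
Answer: -1201/5 ≈ -240.20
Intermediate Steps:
16*(-15) + (v - 3)/(-7 - 3) = 16*(-15) + (5 - 3)/(-7 - 3) = -240 + 2/(-10) = -240 + 2*(-1/10) = -240 - 1/5 = -1201/5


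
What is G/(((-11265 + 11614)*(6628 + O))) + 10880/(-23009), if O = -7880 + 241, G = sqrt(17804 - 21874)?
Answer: -10880/23009 - I*sqrt(4070)/352839 ≈ -0.47286 - 0.00018081*I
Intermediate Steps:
G = I*sqrt(4070) (G = sqrt(-4070) = I*sqrt(4070) ≈ 63.797*I)
O = -7639
G/(((-11265 + 11614)*(6628 + O))) + 10880/(-23009) = (I*sqrt(4070))/(((-11265 + 11614)*(6628 - 7639))) + 10880/(-23009) = (I*sqrt(4070))/((349*(-1011))) + 10880*(-1/23009) = (I*sqrt(4070))/(-352839) - 10880/23009 = (I*sqrt(4070))*(-1/352839) - 10880/23009 = -I*sqrt(4070)/352839 - 10880/23009 = -10880/23009 - I*sqrt(4070)/352839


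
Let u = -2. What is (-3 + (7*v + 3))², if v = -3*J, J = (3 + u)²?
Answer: 441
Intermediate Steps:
J = 1 (J = (3 - 2)² = 1² = 1)
v = -3 (v = -3*1 = -3)
(-3 + (7*v + 3))² = (-3 + (7*(-3) + 3))² = (-3 + (-21 + 3))² = (-3 - 18)² = (-21)² = 441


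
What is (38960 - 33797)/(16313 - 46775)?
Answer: -1721/10154 ≈ -0.16949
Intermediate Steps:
(38960 - 33797)/(16313 - 46775) = 5163/(-30462) = 5163*(-1/30462) = -1721/10154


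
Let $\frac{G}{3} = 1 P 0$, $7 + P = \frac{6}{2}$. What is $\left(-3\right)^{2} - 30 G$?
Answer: $9$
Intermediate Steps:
$P = -4$ ($P = -7 + \frac{6}{2} = -7 + 6 \cdot \frac{1}{2} = -7 + 3 = -4$)
$G = 0$ ($G = 3 \cdot 1 \left(-4\right) 0 = 3 \left(\left(-4\right) 0\right) = 3 \cdot 0 = 0$)
$\left(-3\right)^{2} - 30 G = \left(-3\right)^{2} - 0 = 9 + 0 = 9$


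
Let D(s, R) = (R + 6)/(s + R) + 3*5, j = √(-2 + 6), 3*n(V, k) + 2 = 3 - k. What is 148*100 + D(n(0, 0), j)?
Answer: 103729/7 ≈ 14818.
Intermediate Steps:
n(V, k) = ⅓ - k/3 (n(V, k) = -⅔ + (3 - k)/3 = -⅔ + (1 - k/3) = ⅓ - k/3)
j = 2 (j = √4 = 2)
D(s, R) = 15 + (6 + R)/(R + s) (D(s, R) = (6 + R)/(R + s) + 15 = 15 + (6 + R)/(R + s))
148*100 + D(n(0, 0), j) = 148*100 + (6 + 15*(⅓ - ⅓*0) + 16*2)/(2 + (⅓ - ⅓*0)) = 14800 + (6 + 15*(⅓ + 0) + 32)/(2 + (⅓ + 0)) = 14800 + (6 + 15*(⅓) + 32)/(2 + ⅓) = 14800 + (6 + 5 + 32)/(7/3) = 14800 + (3/7)*43 = 14800 + 129/7 = 103729/7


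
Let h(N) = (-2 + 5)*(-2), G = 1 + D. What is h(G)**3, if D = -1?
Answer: -216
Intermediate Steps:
G = 0 (G = 1 - 1 = 0)
h(N) = -6 (h(N) = 3*(-2) = -6)
h(G)**3 = (-6)**3 = -216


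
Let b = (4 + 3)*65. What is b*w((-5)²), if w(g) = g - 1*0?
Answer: 11375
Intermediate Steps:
b = 455 (b = 7*65 = 455)
w(g) = g (w(g) = g + 0 = g)
b*w((-5)²) = 455*(-5)² = 455*25 = 11375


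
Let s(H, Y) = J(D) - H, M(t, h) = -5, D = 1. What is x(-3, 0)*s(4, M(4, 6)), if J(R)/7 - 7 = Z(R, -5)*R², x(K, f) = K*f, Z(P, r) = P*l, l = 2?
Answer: 0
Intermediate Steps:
Z(P, r) = 2*P (Z(P, r) = P*2 = 2*P)
J(R) = 49 + 14*R³ (J(R) = 49 + 7*((2*R)*R²) = 49 + 7*(2*R³) = 49 + 14*R³)
s(H, Y) = 63 - H (s(H, Y) = (49 + 14*1³) - H = (49 + 14*1) - H = (49 + 14) - H = 63 - H)
x(-3, 0)*s(4, M(4, 6)) = (-3*0)*(63 - 1*4) = 0*(63 - 4) = 0*59 = 0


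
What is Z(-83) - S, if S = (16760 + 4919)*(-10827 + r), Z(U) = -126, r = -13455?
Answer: 526409352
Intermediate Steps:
S = -526409478 (S = (16760 + 4919)*(-10827 - 13455) = 21679*(-24282) = -526409478)
Z(-83) - S = -126 - 1*(-526409478) = -126 + 526409478 = 526409352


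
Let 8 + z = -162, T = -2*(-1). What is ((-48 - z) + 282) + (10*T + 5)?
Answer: 429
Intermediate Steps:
T = 2
z = -170 (z = -8 - 162 = -170)
((-48 - z) + 282) + (10*T + 5) = ((-48 - 1*(-170)) + 282) + (10*2 + 5) = ((-48 + 170) + 282) + (20 + 5) = (122 + 282) + 25 = 404 + 25 = 429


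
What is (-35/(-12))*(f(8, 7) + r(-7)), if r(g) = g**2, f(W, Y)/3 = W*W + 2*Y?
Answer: 9905/12 ≈ 825.42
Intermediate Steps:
f(W, Y) = 3*W**2 + 6*Y (f(W, Y) = 3*(W*W + 2*Y) = 3*(W**2 + 2*Y) = 3*W**2 + 6*Y)
(-35/(-12))*(f(8, 7) + r(-7)) = (-35/(-12))*((3*8**2 + 6*7) + (-7)**2) = (-35*(-1/12))*((3*64 + 42) + 49) = 35*((192 + 42) + 49)/12 = 35*(234 + 49)/12 = (35/12)*283 = 9905/12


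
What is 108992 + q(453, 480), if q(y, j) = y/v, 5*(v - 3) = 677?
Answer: 75424729/692 ≈ 1.0900e+5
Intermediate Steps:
v = 692/5 (v = 3 + (⅕)*677 = 3 + 677/5 = 692/5 ≈ 138.40)
q(y, j) = 5*y/692 (q(y, j) = y/(692/5) = y*(5/692) = 5*y/692)
108992 + q(453, 480) = 108992 + (5/692)*453 = 108992 + 2265/692 = 75424729/692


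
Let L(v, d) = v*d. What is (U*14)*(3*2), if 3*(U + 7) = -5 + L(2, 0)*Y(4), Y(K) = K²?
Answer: -728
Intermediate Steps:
L(v, d) = d*v
U = -26/3 (U = -7 + (-5 + (0*2)*4²)/3 = -7 + (-5 + 0*16)/3 = -7 + (-5 + 0)/3 = -7 + (⅓)*(-5) = -7 - 5/3 = -26/3 ≈ -8.6667)
(U*14)*(3*2) = (-26/3*14)*(3*2) = -364/3*6 = -728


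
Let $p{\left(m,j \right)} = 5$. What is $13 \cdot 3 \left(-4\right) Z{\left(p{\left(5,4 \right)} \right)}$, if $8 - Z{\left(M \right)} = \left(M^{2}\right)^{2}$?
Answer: $96252$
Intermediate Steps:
$Z{\left(M \right)} = 8 - M^{4}$ ($Z{\left(M \right)} = 8 - \left(M^{2}\right)^{2} = 8 - M^{4}$)
$13 \cdot 3 \left(-4\right) Z{\left(p{\left(5,4 \right)} \right)} = 13 \cdot 3 \left(-4\right) \left(8 - 5^{4}\right) = 13 \left(- 12 \left(8 - 625\right)\right) = 13 \left(\left(-12\right) \left(-617\right)\right) = 13 \cdot 7404 = 96252$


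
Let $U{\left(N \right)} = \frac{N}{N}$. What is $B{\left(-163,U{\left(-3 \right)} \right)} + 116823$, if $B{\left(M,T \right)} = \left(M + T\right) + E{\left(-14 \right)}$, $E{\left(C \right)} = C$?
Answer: $116647$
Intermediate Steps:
$U{\left(N \right)} = 1$
$B{\left(M,T \right)} = -14 + M + T$ ($B{\left(M,T \right)} = \left(M + T\right) - 14 = -14 + M + T$)
$B{\left(-163,U{\left(-3 \right)} \right)} + 116823 = \left(-14 - 163 + 1\right) + 116823 = -176 + 116823 = 116647$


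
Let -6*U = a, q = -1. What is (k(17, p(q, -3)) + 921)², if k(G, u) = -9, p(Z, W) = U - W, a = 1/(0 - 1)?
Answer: 831744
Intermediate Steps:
a = -1 (a = 1/(-1) = -1)
U = ⅙ (U = -⅙*(-1) = ⅙ ≈ 0.16667)
p(Z, W) = ⅙ - W
(k(17, p(q, -3)) + 921)² = (-9 + 921)² = 912² = 831744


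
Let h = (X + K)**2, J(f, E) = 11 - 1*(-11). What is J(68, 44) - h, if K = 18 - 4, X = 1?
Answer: -203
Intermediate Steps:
J(f, E) = 22 (J(f, E) = 11 + 11 = 22)
K = 14
h = 225 (h = (1 + 14)**2 = 15**2 = 225)
J(68, 44) - h = 22 - 1*225 = 22 - 225 = -203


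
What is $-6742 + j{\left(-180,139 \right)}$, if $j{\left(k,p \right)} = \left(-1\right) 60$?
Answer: $-6802$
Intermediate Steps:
$j{\left(k,p \right)} = -60$
$-6742 + j{\left(-180,139 \right)} = -6742 - 60 = -6802$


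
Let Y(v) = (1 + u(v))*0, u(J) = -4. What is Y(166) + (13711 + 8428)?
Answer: 22139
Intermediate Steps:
Y(v) = 0 (Y(v) = (1 - 4)*0 = -3*0 = 0)
Y(166) + (13711 + 8428) = 0 + (13711 + 8428) = 0 + 22139 = 22139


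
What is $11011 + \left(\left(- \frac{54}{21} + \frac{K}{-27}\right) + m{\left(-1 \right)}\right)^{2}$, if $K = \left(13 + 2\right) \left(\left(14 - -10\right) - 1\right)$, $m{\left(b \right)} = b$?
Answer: $\frac{44763559}{3969} \approx 11278.0$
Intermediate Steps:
$K = 345$ ($K = 15 \left(\left(14 + 10\right) - 1\right) = 15 \left(24 - 1\right) = 15 \cdot 23 = 345$)
$11011 + \left(\left(- \frac{54}{21} + \frac{K}{-27}\right) + m{\left(-1 \right)}\right)^{2} = 11011 + \left(\left(- \frac{54}{21} + \frac{345}{-27}\right) - 1\right)^{2} = 11011 + \left(\left(\left(-54\right) \frac{1}{21} + 345 \left(- \frac{1}{27}\right)\right) - 1\right)^{2} = 11011 + \left(\left(- \frac{18}{7} - \frac{115}{9}\right) - 1\right)^{2} = 11011 + \left(- \frac{967}{63} - 1\right)^{2} = 11011 + \left(- \frac{1030}{63}\right)^{2} = 11011 + \frac{1060900}{3969} = \frac{44763559}{3969}$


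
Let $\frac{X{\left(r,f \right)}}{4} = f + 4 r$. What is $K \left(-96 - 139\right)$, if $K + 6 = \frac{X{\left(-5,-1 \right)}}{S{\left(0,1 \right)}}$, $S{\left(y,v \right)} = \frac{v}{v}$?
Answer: $21150$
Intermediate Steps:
$X{\left(r,f \right)} = 4 f + 16 r$ ($X{\left(r,f \right)} = 4 \left(f + 4 r\right) = 4 f + 16 r$)
$S{\left(y,v \right)} = 1$
$K = -90$ ($K = -6 + \frac{4 \left(-1\right) + 16 \left(-5\right)}{1} = -6 + \left(-4 - 80\right) 1 = -6 - 84 = -90$)
$K \left(-96 - 139\right) = - 90 \left(-96 - 139\right) = \left(-90\right) \left(-235\right) = 21150$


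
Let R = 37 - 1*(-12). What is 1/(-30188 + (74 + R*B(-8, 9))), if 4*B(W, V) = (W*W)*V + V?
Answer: -4/91791 ≈ -4.3577e-5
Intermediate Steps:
B(W, V) = V/4 + V*W²/4 (B(W, V) = ((W*W)*V + V)/4 = (W²*V + V)/4 = (V*W² + V)/4 = (V + V*W²)/4 = V/4 + V*W²/4)
R = 49 (R = 37 + 12 = 49)
1/(-30188 + (74 + R*B(-8, 9))) = 1/(-30188 + (74 + 49*((¼)*9*(1 + (-8)²)))) = 1/(-30188 + (74 + 49*((¼)*9*(1 + 64)))) = 1/(-30188 + (74 + 49*((¼)*9*65))) = 1/(-30188 + (74 + 49*(585/4))) = 1/(-30188 + (74 + 28665/4)) = 1/(-30188 + 28961/4) = 1/(-91791/4) = -4/91791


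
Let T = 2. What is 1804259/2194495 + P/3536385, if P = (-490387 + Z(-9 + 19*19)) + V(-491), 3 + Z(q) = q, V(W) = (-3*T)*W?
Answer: 70821780069/103474389341 ≈ 0.68444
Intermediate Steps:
V(W) = -6*W (V(W) = (-3*2)*W = -6*W)
Z(q) = -3 + q
P = -487092 (P = (-490387 + (-3 + (-9 + 19*19))) - 6*(-491) = (-490387 + (-3 + (-9 + 361))) + 2946 = (-490387 + (-3 + 352)) + 2946 = (-490387 + 349) + 2946 = -490038 + 2946 = -487092)
1804259/2194495 + P/3536385 = 1804259/2194495 - 487092/3536385 = 1804259*(1/2194495) - 487092*1/3536385 = 1804259/2194495 - 162364/1178795 = 70821780069/103474389341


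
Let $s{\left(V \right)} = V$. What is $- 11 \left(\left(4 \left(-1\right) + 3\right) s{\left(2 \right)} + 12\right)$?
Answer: $-110$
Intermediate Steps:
$- 11 \left(\left(4 \left(-1\right) + 3\right) s{\left(2 \right)} + 12\right) = - 11 \left(\left(4 \left(-1\right) + 3\right) 2 + 12\right) = - 11 \left(\left(-4 + 3\right) 2 + 12\right) = - 11 \left(\left(-1\right) 2 + 12\right) = - 11 \left(-2 + 12\right) = \left(-11\right) 10 = -110$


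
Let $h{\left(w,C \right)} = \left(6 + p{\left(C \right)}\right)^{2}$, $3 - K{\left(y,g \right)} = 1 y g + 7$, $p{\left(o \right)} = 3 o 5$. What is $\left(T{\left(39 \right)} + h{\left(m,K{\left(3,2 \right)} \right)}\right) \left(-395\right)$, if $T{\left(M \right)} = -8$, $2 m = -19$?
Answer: $-8187560$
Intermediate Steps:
$m = - \frac{19}{2}$ ($m = \frac{1}{2} \left(-19\right) = - \frac{19}{2} \approx -9.5$)
$p{\left(o \right)} = 15 o$
$K{\left(y,g \right)} = -4 - g y$ ($K{\left(y,g \right)} = 3 - \left(1 y g + 7\right) = 3 - \left(y g + 7\right) = 3 - \left(g y + 7\right) = 3 - \left(7 + g y\right) = -4 - g y$)
$h{\left(w,C \right)} = \left(6 + 15 C\right)^{2}$
$\left(T{\left(39 \right)} + h{\left(m,K{\left(3,2 \right)} \right)}\right) \left(-395\right) = \left(-8 + 9 \left(2 + 5 \left(-4 - 2 \cdot 3\right)\right)^{2}\right) \left(-395\right) = \left(-8 + 9 \left(2 + 5 \left(-4 - 6\right)\right)^{2}\right) \left(-395\right) = \left(-8 + 9 \left(2 + 5 \left(-10\right)\right)^{2}\right) \left(-395\right) = \left(-8 + 9 \left(2 - 50\right)^{2}\right) \left(-395\right) = \left(-8 + 9 \left(-48\right)^{2}\right) \left(-395\right) = \left(-8 + 9 \cdot 2304\right) \left(-395\right) = \left(-8 + 20736\right) \left(-395\right) = 20728 \left(-395\right) = -8187560$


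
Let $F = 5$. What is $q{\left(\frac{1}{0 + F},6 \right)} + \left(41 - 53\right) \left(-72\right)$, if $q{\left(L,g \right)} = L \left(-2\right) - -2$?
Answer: $\frac{4328}{5} \approx 865.6$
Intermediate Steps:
$q{\left(L,g \right)} = 2 - 2 L$ ($q{\left(L,g \right)} = - 2 L + 2 = 2 - 2 L$)
$q{\left(\frac{1}{0 + F},6 \right)} + \left(41 - 53\right) \left(-72\right) = \left(2 - \frac{2}{0 + 5}\right) + \left(41 - 53\right) \left(-72\right) = \left(2 - \frac{2}{5}\right) - -864 = \left(2 - \frac{2}{5}\right) + 864 = \frac{8}{5} + 864 = \frac{4328}{5}$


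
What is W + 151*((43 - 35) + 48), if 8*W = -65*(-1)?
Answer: 67713/8 ≈ 8464.1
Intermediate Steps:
W = 65/8 (W = (-65*(-1))/8 = (1/8)*65 = 65/8 ≈ 8.1250)
W + 151*((43 - 35) + 48) = 65/8 + 151*((43 - 35) + 48) = 65/8 + 151*(8 + 48) = 65/8 + 151*56 = 65/8 + 8456 = 67713/8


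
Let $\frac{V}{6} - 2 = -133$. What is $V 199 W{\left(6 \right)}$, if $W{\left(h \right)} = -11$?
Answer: $1720554$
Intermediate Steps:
$V = -786$ ($V = 12 + 6 \left(-133\right) = 12 - 798 = -786$)
$V 199 W{\left(6 \right)} = \left(-786\right) 199 \left(-11\right) = \left(-156414\right) \left(-11\right) = 1720554$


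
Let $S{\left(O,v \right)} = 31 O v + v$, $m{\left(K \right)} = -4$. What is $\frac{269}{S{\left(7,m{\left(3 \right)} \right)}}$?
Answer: $- \frac{269}{872} \approx -0.30849$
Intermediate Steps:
$S{\left(O,v \right)} = v + 31 O v$ ($S{\left(O,v \right)} = 31 O v + v = v + 31 O v$)
$\frac{269}{S{\left(7,m{\left(3 \right)} \right)}} = \frac{269}{\left(-4\right) \left(1 + 31 \cdot 7\right)} = \frac{269}{\left(-4\right) \left(1 + 217\right)} = \frac{269}{\left(-4\right) 218} = \frac{269}{-872} = 269 \left(- \frac{1}{872}\right) = - \frac{269}{872}$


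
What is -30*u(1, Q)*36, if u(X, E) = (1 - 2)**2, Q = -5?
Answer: -1080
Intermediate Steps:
u(X, E) = 1 (u(X, E) = (-1)**2 = 1)
-30*u(1, Q)*36 = -30*1*36 = -30*36 = -1080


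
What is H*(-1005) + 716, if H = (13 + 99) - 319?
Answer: 208751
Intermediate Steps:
H = -207 (H = 112 - 319 = -207)
H*(-1005) + 716 = -207*(-1005) + 716 = 208035 + 716 = 208751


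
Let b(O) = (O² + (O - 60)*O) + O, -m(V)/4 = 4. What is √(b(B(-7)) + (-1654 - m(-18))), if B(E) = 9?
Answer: 3*I*√223 ≈ 44.8*I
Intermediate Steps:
m(V) = -16 (m(V) = -4*4 = -16)
b(O) = O + O² + O*(-60 + O) (b(O) = (O² + (-60 + O)*O) + O = (O² + O*(-60 + O)) + O = O + O² + O*(-60 + O))
√(b(B(-7)) + (-1654 - m(-18))) = √(9*(-59 + 2*9) + (-1654 - 1*(-16))) = √(9*(-59 + 18) + (-1654 + 16)) = √(9*(-41) - 1638) = √(-369 - 1638) = √(-2007) = 3*I*√223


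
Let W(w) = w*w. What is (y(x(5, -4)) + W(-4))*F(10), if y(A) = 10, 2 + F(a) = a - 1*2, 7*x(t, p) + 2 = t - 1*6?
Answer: 156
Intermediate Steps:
W(w) = w²
x(t, p) = -8/7 + t/7 (x(t, p) = -2/7 + (t - 1*6)/7 = -2/7 + (t - 6)/7 = -2/7 + (-6 + t)/7 = -2/7 + (-6/7 + t/7) = -8/7 + t/7)
F(a) = -4 + a (F(a) = -2 + (a - 1*2) = -2 + (a - 2) = -2 + (-2 + a) = -4 + a)
(y(x(5, -4)) + W(-4))*F(10) = (10 + (-4)²)*(-4 + 10) = (10 + 16)*6 = 26*6 = 156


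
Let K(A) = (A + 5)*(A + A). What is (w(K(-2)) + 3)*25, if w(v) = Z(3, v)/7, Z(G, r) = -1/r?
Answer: 6325/84 ≈ 75.298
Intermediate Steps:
K(A) = 2*A*(5 + A) (K(A) = (5 + A)*(2*A) = 2*A*(5 + A))
w(v) = -1/(7*v) (w(v) = -1/v/7 = -1/v*(1/7) = -1/(7*v))
(w(K(-2)) + 3)*25 = (-(-1/(4*(5 - 2)))/7 + 3)*25 = (-1/(7*(2*(-2)*3)) + 3)*25 = (-1/7/(-12) + 3)*25 = (-1/7*(-1/12) + 3)*25 = (1/84 + 3)*25 = (253/84)*25 = 6325/84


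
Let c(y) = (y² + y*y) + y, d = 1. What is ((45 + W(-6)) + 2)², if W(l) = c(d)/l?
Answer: 8649/4 ≈ 2162.3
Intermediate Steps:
c(y) = y + 2*y² (c(y) = (y² + y²) + y = 2*y² + y = y + 2*y²)
W(l) = 3/l (W(l) = (1*(1 + 2*1))/l = (1*(1 + 2))/l = (1*3)/l = 3/l)
((45 + W(-6)) + 2)² = ((45 + 3/(-6)) + 2)² = ((45 + 3*(-⅙)) + 2)² = ((45 - ½) + 2)² = (89/2 + 2)² = (93/2)² = 8649/4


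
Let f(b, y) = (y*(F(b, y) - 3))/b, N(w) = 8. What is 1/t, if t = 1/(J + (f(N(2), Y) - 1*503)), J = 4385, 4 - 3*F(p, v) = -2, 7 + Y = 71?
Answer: 3874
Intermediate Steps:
Y = 64 (Y = -7 + 71 = 64)
F(p, v) = 2 (F(p, v) = 4/3 - ⅓*(-2) = 4/3 + ⅔ = 2)
f(b, y) = -y/b (f(b, y) = (y*(2 - 3))/b = (y*(-1))/b = (-y)/b = -y/b)
t = 1/3874 (t = 1/(4385 + (-1*64/8 - 1*503)) = 1/(4385 + (-1*64*⅛ - 503)) = 1/(4385 + (-8 - 503)) = 1/(4385 - 511) = 1/3874 ≈ 0.00025813)
1/t = 1/(1/3874) = 3874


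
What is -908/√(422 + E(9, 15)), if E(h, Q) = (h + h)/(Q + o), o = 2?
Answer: -227*√30566/899 ≈ -44.145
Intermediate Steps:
E(h, Q) = 2*h/(2 + Q) (E(h, Q) = (h + h)/(Q + 2) = (2*h)/(2 + Q) = 2*h/(2 + Q))
-908/√(422 + E(9, 15)) = -908/√(422 + 2*9/(2 + 15)) = -908/√(422 + 2*9/17) = -908/√(422 + 2*9*(1/17)) = -908/√(422 + 18/17) = -908*√30566/3596 = -227*√30566/899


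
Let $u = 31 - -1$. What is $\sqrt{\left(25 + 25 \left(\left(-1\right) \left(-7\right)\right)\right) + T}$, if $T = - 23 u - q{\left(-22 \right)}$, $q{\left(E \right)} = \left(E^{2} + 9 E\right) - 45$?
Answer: $i \sqrt{777} \approx 27.875 i$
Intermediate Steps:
$q{\left(E \right)} = -45 + E^{2} + 9 E$
$u = 32$ ($u = 31 + 1 = 32$)
$T = -977$ ($T = \left(-23\right) 32 - \left(-45 + \left(-22\right)^{2} + 9 \left(-22\right)\right) = -736 - \left(-45 + 484 - 198\right) = -736 - 241 = -977$)
$\sqrt{\left(25 + 25 \left(\left(-1\right) \left(-7\right)\right)\right) + T} = \sqrt{\left(25 + 25 \left(\left(-1\right) \left(-7\right)\right)\right) - 977} = \sqrt{\left(25 + 25 \cdot 7\right) - 977} = \sqrt{\left(25 + 175\right) - 977} = \sqrt{200 - 977} = \sqrt{-777} = i \sqrt{777}$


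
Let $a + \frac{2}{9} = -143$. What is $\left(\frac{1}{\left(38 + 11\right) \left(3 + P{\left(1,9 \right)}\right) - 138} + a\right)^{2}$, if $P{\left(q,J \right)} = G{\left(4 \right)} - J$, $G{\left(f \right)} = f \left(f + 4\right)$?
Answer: $\frac{2144159847025}{104530176} \approx 20512.0$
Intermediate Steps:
$G{\left(f \right)} = f \left(4 + f\right)$
$P{\left(q,J \right)} = 32 - J$ ($P{\left(q,J \right)} = 4 \left(4 + 4\right) - J = 4 \cdot 8 - J = 32 - J$)
$a = - \frac{1289}{9}$ ($a = - \frac{2}{9} - 143 = - \frac{1289}{9} \approx -143.22$)
$\left(\frac{1}{\left(38 + 11\right) \left(3 + P{\left(1,9 \right)}\right) - 138} + a\right)^{2} = \left(\frac{1}{\left(38 + 11\right) \left(3 + \left(32 - 9\right)\right) - 138} - \frac{1289}{9}\right)^{2} = \left(\frac{1}{49 \left(3 + \left(32 - 9\right)\right) - 138} - \frac{1289}{9}\right)^{2} = \left(\frac{1}{49 \left(3 + 23\right) - 138} - \frac{1289}{9}\right)^{2} = \left(\frac{1}{49 \cdot 26 - 138} - \frac{1289}{9}\right)^{2} = \left(\frac{1}{1274 - 138} - \frac{1289}{9}\right)^{2} = \left(\frac{1}{1136} - \frac{1289}{9}\right)^{2} = \left(- \frac{1464295}{10224}\right)^{2} = \frac{2144159847025}{104530176}$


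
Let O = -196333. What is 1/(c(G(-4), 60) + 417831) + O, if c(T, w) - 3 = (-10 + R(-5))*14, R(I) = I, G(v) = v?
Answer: -81993372791/417624 ≈ -1.9633e+5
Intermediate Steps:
c(T, w) = -207 (c(T, w) = 3 + (-10 - 5)*14 = 3 - 15*14 = 3 - 210 = -207)
1/(c(G(-4), 60) + 417831) + O = 1/(-207 + 417831) - 196333 = 1/417624 - 196333 = -81993372791/417624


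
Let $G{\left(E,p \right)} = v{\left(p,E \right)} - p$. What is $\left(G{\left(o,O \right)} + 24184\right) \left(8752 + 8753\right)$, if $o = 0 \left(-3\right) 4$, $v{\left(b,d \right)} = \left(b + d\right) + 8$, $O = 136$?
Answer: $423480960$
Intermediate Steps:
$v{\left(b,d \right)} = 8 + b + d$
$o = 0$ ($o = 0 \cdot 4 = 0$)
$G{\left(E,p \right)} = 8 + E$ ($G{\left(E,p \right)} = \left(8 + p + E\right) - p = \left(8 + E + p\right) - p = 8 + E$)
$\left(G{\left(o,O \right)} + 24184\right) \left(8752 + 8753\right) = \left(\left(8 + 0\right) + 24184\right) \left(8752 + 8753\right) = \left(8 + 24184\right) 17505 = 24192 \cdot 17505 = 423480960$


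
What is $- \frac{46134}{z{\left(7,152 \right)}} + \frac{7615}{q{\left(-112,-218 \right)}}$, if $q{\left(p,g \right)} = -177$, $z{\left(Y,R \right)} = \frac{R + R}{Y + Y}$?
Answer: $- \frac{29158753}{13452} \approx -2167.6$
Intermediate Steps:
$z{\left(Y,R \right)} = \frac{R}{Y}$ ($z{\left(Y,R \right)} = \frac{2 R}{2 Y} = 2 R \frac{1}{2 Y} = \frac{R}{Y}$)
$- \frac{46134}{z{\left(7,152 \right)}} + \frac{7615}{q{\left(-112,-218 \right)}} = - \frac{46134}{152 \cdot \frac{1}{7}} + \frac{7615}{-177} = - \frac{46134}{152 \cdot \frac{1}{7}} + 7615 \left(- \frac{1}{177}\right) = - \frac{46134}{\frac{152}{7}} - \frac{7615}{177} = \left(-46134\right) \frac{7}{152} - \frac{7615}{177} = - \frac{161469}{76} - \frac{7615}{177} = - \frac{29158753}{13452}$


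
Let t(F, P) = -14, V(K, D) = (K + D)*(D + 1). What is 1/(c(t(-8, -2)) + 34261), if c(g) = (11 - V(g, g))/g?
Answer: 14/480007 ≈ 2.9166e-5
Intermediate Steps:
V(K, D) = (1 + D)*(D + K) (V(K, D) = (D + K)*(1 + D) = (1 + D)*(D + K))
c(g) = (11 - 2*g - 2*g**2)/g (c(g) = (11 - (g + g + g**2 + g*g))/g = (11 - (g + g + g**2 + g**2))/g = (11 - (2*g + 2*g**2))/g = (11 + (-2*g - 2*g**2))/g = (11 - 2*g - 2*g**2)/g)
1/(c(t(-8, -2)) + 34261) = 1/((-2 - 2*(-14) + 11/(-14)) + 34261) = 1/((-2 + 28 + 11*(-1/14)) + 34261) = 1/((-2 + 28 - 11/14) + 34261) = 1/(353/14 + 34261) = 1/(480007/14) = 14/480007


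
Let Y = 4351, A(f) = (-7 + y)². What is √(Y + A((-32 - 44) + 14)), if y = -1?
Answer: √4415 ≈ 66.445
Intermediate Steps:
A(f) = 64 (A(f) = (-7 - 1)² = (-8)² = 64)
√(Y + A((-32 - 44) + 14)) = √(4351 + 64) = √4415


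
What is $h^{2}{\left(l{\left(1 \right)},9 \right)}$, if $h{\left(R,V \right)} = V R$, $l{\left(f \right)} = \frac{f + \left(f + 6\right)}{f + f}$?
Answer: $1296$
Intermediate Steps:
$l{\left(f \right)} = \frac{6 + 2 f}{2 f}$ ($l{\left(f \right)} = \frac{f + \left(6 + f\right)}{2 f} = \left(6 + 2 f\right) \frac{1}{2 f} = \frac{6 + 2 f}{2 f}$)
$h{\left(R,V \right)} = R V$
$h^{2}{\left(l{\left(1 \right)},9 \right)} = \left(\frac{3 + 1}{1} \cdot 9\right)^{2} = \left(1 \cdot 4 \cdot 9\right)^{2} = \left(4 \cdot 9\right)^{2} = 36^{2} = 1296$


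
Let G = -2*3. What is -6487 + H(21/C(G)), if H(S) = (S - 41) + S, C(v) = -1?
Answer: -6570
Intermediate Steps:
G = -6
H(S) = -41 + 2*S (H(S) = (-41 + S) + S = -41 + 2*S)
-6487 + H(21/C(G)) = -6487 + (-41 + 2*(21/(-1))) = -6487 + (-41 + 2*(21*(-1))) = -6487 + (-41 + 2*(-21)) = -6487 + (-41 - 42) = -6487 - 83 = -6570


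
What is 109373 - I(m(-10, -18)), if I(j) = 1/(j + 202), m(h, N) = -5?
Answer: 21546480/197 ≈ 1.0937e+5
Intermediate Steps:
I(j) = 1/(202 + j)
109373 - I(m(-10, -18)) = 109373 - 1/(202 - 5) = 109373 - 1/197 = 21546480/197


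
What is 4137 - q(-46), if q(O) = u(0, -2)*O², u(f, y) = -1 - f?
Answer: 6253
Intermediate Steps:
q(O) = -O² (q(O) = (-1 - 1*0)*O² = (-1 + 0)*O² = -O²)
4137 - q(-46) = 4137 - (-1)*(-46)² = 4137 - (-1)*2116 = 4137 - 1*(-2116) = 4137 + 2116 = 6253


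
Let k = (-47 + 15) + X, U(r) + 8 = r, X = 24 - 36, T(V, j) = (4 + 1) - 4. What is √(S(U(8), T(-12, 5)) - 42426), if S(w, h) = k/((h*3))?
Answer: I*√381966/3 ≈ 206.01*I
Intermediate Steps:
T(V, j) = 1 (T(V, j) = 5 - 4 = 1)
X = -12
U(r) = -8 + r
k = -44 (k = (-47 + 15) - 12 = -32 - 12 = -44)
S(w, h) = -44/(3*h) (S(w, h) = -44*1/(3*h) = -44/(3*h))
√(S(U(8), T(-12, 5)) - 42426) = √(-44/3/1 - 42426) = √(-44/3*1 - 42426) = √(-44/3 - 42426) = √(-127322/3) = I*√381966/3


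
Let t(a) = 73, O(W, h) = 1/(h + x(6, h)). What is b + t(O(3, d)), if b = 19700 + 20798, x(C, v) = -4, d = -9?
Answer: 40571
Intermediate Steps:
O(W, h) = 1/(-4 + h) (O(W, h) = 1/(h - 4) = 1/(-4 + h))
b = 40498
b + t(O(3, d)) = 40498 + 73 = 40571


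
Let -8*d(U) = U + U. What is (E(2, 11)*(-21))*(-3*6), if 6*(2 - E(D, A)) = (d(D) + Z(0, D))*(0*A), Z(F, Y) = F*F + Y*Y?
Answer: 756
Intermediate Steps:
Z(F, Y) = F**2 + Y**2
d(U) = -U/4 (d(U) = -(U + U)/8 = -U/4)
E(D, A) = 2 (E(D, A) = 2 - (-D/4 + (0**2 + D**2))*0*A/6 = 2 - (-D/4 + (0 + D**2))*0/6 = 2 - (-D/4 + D**2)*0/6 = 2 - (D**2 - D/4)*0/6 = 2 - 1/6*0 = 2 + 0 = 2)
(E(2, 11)*(-21))*(-3*6) = (2*(-21))*(-3*6) = -42*(-18) = 756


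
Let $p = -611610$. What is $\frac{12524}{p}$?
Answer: $- \frac{6262}{305805} \approx -0.020477$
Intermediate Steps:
$\frac{12524}{p} = \frac{12524}{-611610} = 12524 \left(- \frac{1}{611610}\right) = - \frac{6262}{305805}$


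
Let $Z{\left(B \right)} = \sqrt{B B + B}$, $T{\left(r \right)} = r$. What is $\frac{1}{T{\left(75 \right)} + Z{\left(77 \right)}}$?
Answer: $- \frac{25}{127} + \frac{\sqrt{6006}}{381} \approx 0.0065574$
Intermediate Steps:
$Z{\left(B \right)} = \sqrt{B + B^{2}}$ ($Z{\left(B \right)} = \sqrt{B^{2} + B} = \sqrt{B + B^{2}}$)
$\frac{1}{T{\left(75 \right)} + Z{\left(77 \right)}} = \frac{1}{75 + \sqrt{77 \left(1 + 77\right)}} = \frac{1}{75 + \sqrt{77 \cdot 78}} = \frac{1}{75 + \sqrt{6006}}$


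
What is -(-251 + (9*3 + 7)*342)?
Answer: -11377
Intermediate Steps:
-(-251 + (9*3 + 7)*342) = -(-251 + (27 + 7)*342) = -(-251 + 34*342) = -(-251 + 11628) = -1*11377 = -11377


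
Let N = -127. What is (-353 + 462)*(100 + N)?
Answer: -2943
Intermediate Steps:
(-353 + 462)*(100 + N) = (-353 + 462)*(100 - 127) = 109*(-27) = -2943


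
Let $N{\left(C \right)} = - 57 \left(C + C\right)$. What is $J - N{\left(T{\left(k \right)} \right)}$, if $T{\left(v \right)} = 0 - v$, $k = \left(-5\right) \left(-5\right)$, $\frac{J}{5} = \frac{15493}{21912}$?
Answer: $- \frac{62371735}{21912} \approx -2846.5$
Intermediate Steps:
$J = \frac{77465}{21912}$ ($J = 5 \cdot \frac{15493}{21912} = \frac{77465}{21912} \approx 3.5353$)
$k = 25$
$T{\left(v \right)} = - v$
$N{\left(C \right)} = - 114 C$ ($N{\left(C \right)} = - 57 \cdot 2 C = - 114 C$)
$J - N{\left(T{\left(k \right)} \right)} = \frac{77465}{21912} - - 114 \left(\left(-1\right) 25\right) = \frac{77465}{21912} - \left(-114\right) \left(-25\right) = \frac{77465}{21912} - 2850 = - \frac{62371735}{21912}$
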